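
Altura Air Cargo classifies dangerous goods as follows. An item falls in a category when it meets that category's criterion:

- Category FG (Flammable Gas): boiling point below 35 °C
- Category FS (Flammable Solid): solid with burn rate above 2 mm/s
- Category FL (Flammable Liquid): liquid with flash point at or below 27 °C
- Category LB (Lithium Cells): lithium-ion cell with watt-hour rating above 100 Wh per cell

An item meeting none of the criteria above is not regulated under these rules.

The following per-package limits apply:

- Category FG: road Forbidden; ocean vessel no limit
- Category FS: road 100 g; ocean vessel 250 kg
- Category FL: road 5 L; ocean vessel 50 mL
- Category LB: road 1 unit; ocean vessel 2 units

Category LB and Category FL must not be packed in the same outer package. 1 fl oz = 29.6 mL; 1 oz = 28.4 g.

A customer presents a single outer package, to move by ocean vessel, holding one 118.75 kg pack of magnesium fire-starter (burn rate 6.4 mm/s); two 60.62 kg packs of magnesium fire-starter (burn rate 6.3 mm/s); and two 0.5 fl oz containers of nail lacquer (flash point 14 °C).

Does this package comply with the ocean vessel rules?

The magnesium fire-starter has burn rate 6.4 mm/s, which is > 2 mm/s, so it is Category FS (Flammable Solid).
Magnesium fire-starter: burn rate 6.3 mm/s > 2 mm/s → Category FS (Flammable Solid).
Nail lacquer: flash point 14 °C ≤ 27 °C → Category FL (Flammable Liquid).
Total Category FS: 118.75 kg + (two 60.62 kg packs = 121.24 kg) = 239.99 kg.
239.99 kg ≤ 250 kg (ocean vessel limit, Category FS) — within limit.
Category FL quantity: two 0.5 fl oz containers = 29.6 mL.
29.6 mL is within the ocean vessel limit of 50 mL for Category FL.
The segregation rule (Category LB with Category FL) does not apply to Category FS with Category FL.
Every hazard category is within its ocean vessel limit and no segregation rule is violated.

Yes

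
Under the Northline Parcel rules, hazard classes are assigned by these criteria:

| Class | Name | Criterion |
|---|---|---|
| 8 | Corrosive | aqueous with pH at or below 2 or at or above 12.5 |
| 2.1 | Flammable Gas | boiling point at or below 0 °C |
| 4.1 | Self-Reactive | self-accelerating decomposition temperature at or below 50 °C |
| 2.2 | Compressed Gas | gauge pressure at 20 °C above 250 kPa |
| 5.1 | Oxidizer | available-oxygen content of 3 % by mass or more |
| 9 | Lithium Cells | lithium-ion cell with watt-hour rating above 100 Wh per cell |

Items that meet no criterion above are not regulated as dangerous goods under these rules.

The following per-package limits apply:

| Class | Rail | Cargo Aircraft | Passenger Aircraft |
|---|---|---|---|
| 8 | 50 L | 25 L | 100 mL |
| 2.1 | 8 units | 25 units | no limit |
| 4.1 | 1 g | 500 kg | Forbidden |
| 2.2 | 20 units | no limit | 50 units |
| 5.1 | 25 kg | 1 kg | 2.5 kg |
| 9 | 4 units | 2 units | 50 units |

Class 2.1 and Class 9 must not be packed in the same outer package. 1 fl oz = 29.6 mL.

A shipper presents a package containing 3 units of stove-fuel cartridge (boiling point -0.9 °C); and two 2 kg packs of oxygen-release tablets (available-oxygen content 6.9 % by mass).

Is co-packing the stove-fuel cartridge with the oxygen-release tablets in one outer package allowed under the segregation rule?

Boiling point -0.9 °C meets the Class 2.1 criterion (Flammable Gas), so the stove-fuel cartridge is Class 2.1.
Available-oxygen content 6.9 % by mass meets the Class 5.1 criterion (Oxidizer), so the oxygen-release tablets are Class 5.1.
No segregation rule bars Class 2.1 with Class 5.1.

Yes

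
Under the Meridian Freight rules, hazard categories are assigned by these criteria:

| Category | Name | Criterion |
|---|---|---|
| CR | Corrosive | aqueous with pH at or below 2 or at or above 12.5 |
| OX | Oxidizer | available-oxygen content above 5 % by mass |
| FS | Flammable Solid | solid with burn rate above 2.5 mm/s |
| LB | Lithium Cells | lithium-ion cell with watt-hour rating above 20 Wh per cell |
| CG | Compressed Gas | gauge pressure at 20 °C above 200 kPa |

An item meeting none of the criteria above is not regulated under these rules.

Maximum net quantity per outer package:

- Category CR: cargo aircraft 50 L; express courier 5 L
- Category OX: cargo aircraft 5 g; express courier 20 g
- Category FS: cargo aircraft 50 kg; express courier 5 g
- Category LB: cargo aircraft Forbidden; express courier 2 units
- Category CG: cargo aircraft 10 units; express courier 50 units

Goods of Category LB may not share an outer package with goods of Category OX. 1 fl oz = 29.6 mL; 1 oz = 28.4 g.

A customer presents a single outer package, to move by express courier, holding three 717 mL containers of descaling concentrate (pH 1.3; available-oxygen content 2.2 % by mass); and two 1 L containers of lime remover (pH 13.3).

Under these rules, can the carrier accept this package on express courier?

With pH 1.3 (≤ 2), the descaling concentrate falls in Category CR.
pH 13.3 meets the Category CR criterion (Corrosive), so the lime remover is Category CR.
Total Category CR: (three 717 mL containers = 2.151 L) + (two 1 L containers = 2 L) = 4.151 L.
That is within the Category CR express courier limit of 5 L.

Yes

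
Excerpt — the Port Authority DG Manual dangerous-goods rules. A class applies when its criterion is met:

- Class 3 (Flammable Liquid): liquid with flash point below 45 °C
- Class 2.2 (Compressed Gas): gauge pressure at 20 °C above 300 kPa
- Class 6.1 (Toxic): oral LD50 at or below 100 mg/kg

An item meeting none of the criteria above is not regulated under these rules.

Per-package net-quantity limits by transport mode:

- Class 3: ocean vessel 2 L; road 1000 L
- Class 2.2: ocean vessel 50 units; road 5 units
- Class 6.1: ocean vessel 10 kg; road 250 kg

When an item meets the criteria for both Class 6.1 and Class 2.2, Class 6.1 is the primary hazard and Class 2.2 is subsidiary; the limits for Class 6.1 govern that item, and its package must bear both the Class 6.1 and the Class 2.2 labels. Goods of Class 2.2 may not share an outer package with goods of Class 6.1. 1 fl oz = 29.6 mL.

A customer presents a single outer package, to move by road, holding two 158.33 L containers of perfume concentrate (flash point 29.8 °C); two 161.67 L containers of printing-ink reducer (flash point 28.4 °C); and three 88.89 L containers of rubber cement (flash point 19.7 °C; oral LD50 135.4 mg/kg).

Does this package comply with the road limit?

Perfume concentrate: flash point 29.8 °C < 45 °C → Class 3 (Flammable Liquid).
Flash point 28.4 °C meets the Class 3 criterion (Flammable Liquid), so the printing-ink reducer is Class 3.
Flash point 19.7 °C meets the Class 3 criterion (Flammable Liquid), so the rubber cement is Class 3.
Total Class 3: (two 158.33 L containers = 316.66 L) + (two 161.67 L containers = 323.34 L) + (three 88.89 L containers = 266.67 L) = 906.67 L.
906.67 L ≤ 1000 L (road limit, Class 3) — within limit.

Yes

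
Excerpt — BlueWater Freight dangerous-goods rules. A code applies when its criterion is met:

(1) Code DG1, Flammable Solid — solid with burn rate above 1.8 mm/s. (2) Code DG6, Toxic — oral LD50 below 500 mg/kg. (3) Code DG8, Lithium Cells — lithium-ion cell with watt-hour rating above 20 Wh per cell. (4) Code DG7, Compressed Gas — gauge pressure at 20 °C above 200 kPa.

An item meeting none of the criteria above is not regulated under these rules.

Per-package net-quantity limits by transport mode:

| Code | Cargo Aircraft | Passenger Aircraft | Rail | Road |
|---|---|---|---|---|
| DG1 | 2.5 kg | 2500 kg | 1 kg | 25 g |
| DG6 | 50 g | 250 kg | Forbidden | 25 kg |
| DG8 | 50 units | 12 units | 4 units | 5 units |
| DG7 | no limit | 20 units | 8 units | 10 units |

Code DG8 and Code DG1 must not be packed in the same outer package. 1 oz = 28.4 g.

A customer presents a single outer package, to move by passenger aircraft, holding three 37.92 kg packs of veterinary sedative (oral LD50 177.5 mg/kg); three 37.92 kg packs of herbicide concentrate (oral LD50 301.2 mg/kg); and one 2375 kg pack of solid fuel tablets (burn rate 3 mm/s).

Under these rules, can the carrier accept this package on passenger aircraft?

Yes

With oral LD50 177.5 mg/kg (< 500 mg/kg), the veterinary sedative falls in Code DG6.
Oral LD50 301.2 mg/kg meets the Code DG6 criterion (Toxic), so the herbicide concentrate is Code DG6.
The solid fuel tablets have burn rate 3 mm/s, which is > 1.8 mm/s, so they are Code DG1 (Flammable Solid).
Code DG6 net quantity: (three 37.92 kg packs = 113.76 kg) + (three 37.92 kg packs = 113.76 kg) = 227.52 kg.
227.52 kg ≤ 250 kg (passenger aircraft limit, Code DG6) — within limit.
Code DG1 quantity: 2375 kg.
2375 kg ≤ 2500 kg (passenger aircraft limit, Code DG1) — within limit.
The segregation rule (Code DG8 with Code DG1) does not apply to Code DG6 with Code DG1.
Every hazard code is within its passenger aircraft limit and no segregation rule is violated.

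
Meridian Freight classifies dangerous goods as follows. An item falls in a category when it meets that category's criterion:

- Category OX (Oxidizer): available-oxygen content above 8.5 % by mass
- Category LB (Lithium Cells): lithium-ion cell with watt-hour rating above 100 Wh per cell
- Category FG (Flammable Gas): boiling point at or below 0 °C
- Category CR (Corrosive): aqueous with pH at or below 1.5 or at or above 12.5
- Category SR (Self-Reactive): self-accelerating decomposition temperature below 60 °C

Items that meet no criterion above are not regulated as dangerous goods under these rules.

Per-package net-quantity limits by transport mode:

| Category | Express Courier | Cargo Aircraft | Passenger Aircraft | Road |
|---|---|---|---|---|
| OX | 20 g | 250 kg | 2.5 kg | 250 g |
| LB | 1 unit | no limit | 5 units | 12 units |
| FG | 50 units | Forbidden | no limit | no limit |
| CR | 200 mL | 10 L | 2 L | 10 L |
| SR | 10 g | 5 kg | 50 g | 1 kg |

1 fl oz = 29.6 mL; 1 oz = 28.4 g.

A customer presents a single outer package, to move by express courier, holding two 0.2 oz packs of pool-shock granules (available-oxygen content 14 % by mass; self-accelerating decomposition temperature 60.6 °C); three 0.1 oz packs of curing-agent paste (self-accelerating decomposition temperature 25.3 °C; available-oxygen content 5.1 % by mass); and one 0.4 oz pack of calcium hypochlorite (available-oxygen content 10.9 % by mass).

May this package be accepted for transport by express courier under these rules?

No

Pool-shock granules: available-oxygen content 14 % by mass > 8.5 % by mass → Category OX (Oxidizer).
Curing-agent paste: self-accelerating decomposition temperature 25.3 °C < 60 °C → Category SR (Self-Reactive).
With available-oxygen content 10.9 % by mass (> 8.5 % by mass), the calcium hypochlorite falls in Category OX.
Category OX net quantity: (two 0.2 oz packs = 11.36 g) + (one 0.4 oz pack = 11.36 g) = 22.72 g.
That exceeds the Category OX express courier limit of 20 g.
Category SR quantity: three 0.1 oz packs = 8.52 g.
8.52 g ≤ 10 g (express courier limit, Category SR) — within limit.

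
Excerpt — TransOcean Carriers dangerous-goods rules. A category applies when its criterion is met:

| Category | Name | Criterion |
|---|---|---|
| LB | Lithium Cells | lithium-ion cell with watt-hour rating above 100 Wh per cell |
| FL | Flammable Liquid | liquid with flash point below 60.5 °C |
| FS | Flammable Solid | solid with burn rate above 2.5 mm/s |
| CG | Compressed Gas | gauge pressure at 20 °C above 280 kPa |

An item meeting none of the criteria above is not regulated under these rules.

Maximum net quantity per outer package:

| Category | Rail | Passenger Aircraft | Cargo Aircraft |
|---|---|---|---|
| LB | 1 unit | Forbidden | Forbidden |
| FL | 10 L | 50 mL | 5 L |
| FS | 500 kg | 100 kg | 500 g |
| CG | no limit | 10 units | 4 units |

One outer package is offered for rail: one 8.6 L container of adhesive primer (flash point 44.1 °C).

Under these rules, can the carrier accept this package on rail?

Flash point 44.1 °C meets the Category FL criterion (Flammable Liquid), so the adhesive primer is Category FL.
Category FL quantity: 8.6 L.
8.6 L ≤ 10 L (rail limit, Category FL) — within limit.

Yes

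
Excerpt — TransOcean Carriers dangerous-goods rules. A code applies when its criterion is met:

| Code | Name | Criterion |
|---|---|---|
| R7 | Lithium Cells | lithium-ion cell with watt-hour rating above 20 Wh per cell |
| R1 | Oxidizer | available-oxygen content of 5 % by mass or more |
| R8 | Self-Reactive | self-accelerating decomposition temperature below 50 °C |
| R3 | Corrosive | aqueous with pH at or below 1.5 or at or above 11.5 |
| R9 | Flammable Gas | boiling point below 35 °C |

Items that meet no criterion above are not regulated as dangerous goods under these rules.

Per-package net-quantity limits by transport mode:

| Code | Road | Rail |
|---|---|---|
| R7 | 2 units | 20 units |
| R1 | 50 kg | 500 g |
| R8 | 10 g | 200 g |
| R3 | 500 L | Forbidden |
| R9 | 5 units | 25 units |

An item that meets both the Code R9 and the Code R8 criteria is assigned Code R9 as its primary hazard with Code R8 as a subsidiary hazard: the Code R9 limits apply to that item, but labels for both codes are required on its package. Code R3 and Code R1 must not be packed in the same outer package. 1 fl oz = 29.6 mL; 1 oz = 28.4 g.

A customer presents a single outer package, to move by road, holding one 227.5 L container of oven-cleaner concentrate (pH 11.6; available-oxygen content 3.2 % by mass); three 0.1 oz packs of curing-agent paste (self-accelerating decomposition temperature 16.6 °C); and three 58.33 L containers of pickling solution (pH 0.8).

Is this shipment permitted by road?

Yes

pH 11.6 meets the Code R3 criterion (Corrosive), so the oven-cleaner concentrate is Code R3.
With self-accelerating decomposition temperature 16.6 °C (< 50 °C), the curing-agent paste falls in Code R8.
Pickling solution: pH 0.8 ≤ 1.5 → Code R3 (Corrosive).
Code R3 net quantity: 227.5 L + (three 58.33 L containers = 174.99 L) = 402.49 L.
That is within the Code R3 road limit of 500 L.
Code R8 quantity: three 0.1 oz packs = 8.52 g.
That is within the Code R8 road limit of 10 g.
The segregation rule (Code R3 with Code R1) does not apply to Code R3 with Code R8.
Every hazard code is within its road limit and no segregation rule is violated.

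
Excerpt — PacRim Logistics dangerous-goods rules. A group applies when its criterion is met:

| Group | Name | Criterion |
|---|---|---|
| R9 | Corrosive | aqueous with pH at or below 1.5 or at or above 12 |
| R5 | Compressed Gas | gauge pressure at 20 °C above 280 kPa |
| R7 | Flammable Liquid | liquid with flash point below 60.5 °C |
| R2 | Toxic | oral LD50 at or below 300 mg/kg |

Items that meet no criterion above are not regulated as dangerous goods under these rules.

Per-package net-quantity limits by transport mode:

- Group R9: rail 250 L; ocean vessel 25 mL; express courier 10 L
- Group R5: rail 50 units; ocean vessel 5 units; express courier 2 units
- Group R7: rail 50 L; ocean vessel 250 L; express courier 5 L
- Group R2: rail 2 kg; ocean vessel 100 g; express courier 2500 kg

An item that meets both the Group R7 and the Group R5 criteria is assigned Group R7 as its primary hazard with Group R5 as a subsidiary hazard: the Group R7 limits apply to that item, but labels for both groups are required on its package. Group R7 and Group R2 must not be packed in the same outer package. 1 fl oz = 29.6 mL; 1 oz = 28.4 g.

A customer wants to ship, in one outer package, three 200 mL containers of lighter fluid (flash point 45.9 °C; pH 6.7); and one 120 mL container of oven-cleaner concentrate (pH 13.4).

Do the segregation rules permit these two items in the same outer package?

Lighter fluid: flash point 45.9 °C < 60.5 °C → Group R7 (Flammable Liquid).
The oven-cleaner concentrate has pH 13.4, which is ≥ 12, so it is Group R9 (Corrosive).
No segregation rule bars Group R7 with Group R9.

Yes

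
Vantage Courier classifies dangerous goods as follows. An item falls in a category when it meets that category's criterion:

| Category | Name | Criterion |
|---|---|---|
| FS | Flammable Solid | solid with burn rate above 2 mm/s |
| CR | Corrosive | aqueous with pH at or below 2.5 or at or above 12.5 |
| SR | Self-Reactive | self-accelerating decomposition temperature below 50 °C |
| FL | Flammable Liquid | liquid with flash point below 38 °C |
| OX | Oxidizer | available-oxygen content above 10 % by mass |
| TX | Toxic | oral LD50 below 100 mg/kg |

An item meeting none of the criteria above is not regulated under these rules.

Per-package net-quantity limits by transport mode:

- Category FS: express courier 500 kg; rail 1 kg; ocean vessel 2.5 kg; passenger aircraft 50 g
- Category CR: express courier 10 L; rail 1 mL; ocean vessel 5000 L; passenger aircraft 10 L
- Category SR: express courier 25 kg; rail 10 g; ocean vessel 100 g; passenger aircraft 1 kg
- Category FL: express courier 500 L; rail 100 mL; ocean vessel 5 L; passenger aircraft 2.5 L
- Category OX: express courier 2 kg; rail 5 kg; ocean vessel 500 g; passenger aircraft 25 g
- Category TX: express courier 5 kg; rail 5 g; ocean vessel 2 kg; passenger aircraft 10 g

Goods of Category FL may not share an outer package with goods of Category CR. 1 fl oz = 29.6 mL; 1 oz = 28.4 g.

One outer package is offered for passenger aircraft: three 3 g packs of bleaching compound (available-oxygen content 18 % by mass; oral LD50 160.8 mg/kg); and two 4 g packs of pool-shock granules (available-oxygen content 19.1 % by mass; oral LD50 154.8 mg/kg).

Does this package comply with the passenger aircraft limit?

Yes

The bleaching compound has available-oxygen content 18 % by mass, which is > 10 % by mass, so it is Category OX (Oxidizer).
Pool-shock granules: available-oxygen content 19.1 % by mass > 10 % by mass → Category OX (Oxidizer).
Total Category OX: (three 3 g packs = 9 g) + (two 4 g packs = 8 g) = 17 g.
17 g is within the passenger aircraft limit of 25 g for Category OX.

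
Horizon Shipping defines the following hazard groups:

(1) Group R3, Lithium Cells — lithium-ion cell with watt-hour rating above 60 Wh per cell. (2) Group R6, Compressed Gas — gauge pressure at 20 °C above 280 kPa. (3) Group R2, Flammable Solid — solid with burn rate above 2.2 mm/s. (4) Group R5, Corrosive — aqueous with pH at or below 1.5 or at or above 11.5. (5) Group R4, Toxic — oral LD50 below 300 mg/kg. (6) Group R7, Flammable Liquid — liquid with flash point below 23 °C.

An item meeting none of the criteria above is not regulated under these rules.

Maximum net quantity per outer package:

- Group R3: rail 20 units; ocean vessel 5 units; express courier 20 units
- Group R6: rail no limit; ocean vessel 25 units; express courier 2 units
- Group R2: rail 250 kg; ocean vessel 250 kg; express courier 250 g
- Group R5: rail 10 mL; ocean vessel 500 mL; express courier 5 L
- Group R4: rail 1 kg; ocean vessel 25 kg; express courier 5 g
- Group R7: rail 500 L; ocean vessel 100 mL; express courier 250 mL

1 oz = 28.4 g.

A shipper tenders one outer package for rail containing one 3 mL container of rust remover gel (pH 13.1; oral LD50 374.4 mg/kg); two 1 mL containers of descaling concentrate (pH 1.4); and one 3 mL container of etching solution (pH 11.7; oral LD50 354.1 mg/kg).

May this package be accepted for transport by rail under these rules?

pH 13.1 meets the Group R5 criterion (Corrosive), so the rust remover gel is Group R5.
The descaling concentrate has pH 1.4, which is ≤ 1.5, so it is Group R5 (Corrosive).
Etching solution: pH 11.7 ≥ 11.5 → Group R5 (Corrosive).
Group R5 net quantity: 3 mL + (two 1 mL containers = 2 mL) + 3 mL = 8 mL.
8 mL ≤ 10 mL (rail limit, Group R5) — within limit.

Yes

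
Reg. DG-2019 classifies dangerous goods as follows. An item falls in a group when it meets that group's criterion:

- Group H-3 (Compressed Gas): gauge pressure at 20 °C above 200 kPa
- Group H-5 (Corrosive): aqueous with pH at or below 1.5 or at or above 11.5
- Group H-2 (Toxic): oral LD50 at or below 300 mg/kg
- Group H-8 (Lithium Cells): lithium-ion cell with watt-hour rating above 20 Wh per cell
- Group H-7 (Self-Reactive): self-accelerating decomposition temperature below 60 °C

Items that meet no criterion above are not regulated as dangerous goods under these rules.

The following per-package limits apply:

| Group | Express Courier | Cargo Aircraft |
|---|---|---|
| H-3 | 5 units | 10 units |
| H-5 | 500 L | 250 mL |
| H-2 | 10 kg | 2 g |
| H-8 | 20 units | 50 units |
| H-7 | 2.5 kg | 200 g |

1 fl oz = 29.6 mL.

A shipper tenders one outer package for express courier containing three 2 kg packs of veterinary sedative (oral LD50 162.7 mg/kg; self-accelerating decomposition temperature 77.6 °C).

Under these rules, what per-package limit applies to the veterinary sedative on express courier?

10 kg

Veterinary sedative: oral LD50 162.7 mg/kg ≤ 300 mg/kg → Group H-2 (Toxic).
The express courier limit for Group H-2 is 10 kg.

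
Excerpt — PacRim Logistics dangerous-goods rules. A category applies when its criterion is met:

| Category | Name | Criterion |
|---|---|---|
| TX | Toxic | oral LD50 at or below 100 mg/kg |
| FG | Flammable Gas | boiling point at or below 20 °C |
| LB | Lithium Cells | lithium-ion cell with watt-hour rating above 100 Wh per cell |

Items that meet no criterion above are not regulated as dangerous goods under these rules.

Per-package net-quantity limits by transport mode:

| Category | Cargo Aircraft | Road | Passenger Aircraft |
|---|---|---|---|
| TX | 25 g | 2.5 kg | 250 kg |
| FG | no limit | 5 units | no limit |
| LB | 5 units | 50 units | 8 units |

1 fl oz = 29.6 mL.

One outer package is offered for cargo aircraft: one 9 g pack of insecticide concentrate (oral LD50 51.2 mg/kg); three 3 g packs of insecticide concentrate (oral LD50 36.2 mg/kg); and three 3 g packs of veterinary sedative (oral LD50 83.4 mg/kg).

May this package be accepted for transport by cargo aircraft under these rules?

With oral LD50 51.2 mg/kg (≤ 100 mg/kg), the insecticide concentrate falls in Category TX.
Oral LD50 36.2 mg/kg meets the Category TX criterion (Toxic), so the insecticide concentrate is Category TX.
Oral LD50 83.4 mg/kg meets the Category TX criterion (Toxic), so the veterinary sedative is Category TX.
Category TX net quantity: 9 g + (three 3 g packs = 9 g) + (three 3 g packs = 9 g) = 27 g.
27 g exceeds the cargo aircraft limit of 25 g for Category TX.

No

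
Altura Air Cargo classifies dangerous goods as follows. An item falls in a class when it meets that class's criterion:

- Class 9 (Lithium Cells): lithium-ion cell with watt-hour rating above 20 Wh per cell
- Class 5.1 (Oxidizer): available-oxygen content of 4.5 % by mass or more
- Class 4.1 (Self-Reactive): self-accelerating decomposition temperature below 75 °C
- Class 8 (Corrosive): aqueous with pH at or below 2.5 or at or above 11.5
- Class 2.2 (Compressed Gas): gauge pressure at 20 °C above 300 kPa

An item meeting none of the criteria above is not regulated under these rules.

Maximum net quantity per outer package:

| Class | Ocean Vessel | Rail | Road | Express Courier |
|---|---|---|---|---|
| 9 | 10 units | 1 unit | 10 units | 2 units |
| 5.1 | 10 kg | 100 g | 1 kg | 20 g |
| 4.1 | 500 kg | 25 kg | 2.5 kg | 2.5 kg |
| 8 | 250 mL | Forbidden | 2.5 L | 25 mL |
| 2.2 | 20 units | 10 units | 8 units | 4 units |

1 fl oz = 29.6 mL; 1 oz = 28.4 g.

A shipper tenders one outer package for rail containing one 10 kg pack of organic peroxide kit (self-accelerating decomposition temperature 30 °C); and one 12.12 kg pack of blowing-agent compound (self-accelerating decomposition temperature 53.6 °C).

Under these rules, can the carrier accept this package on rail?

Yes

Organic peroxide kit: self-accelerating decomposition temperature 30 °C < 75 °C → Class 4.1 (Self-Reactive).
Blowing-agent compound: self-accelerating decomposition temperature 53.6 °C < 75 °C → Class 4.1 (Self-Reactive).
Class 4.1 net quantity: 10 kg + 12.12 kg = 22.12 kg.
22.12 kg ≤ 25 kg (rail limit, Class 4.1) — within limit.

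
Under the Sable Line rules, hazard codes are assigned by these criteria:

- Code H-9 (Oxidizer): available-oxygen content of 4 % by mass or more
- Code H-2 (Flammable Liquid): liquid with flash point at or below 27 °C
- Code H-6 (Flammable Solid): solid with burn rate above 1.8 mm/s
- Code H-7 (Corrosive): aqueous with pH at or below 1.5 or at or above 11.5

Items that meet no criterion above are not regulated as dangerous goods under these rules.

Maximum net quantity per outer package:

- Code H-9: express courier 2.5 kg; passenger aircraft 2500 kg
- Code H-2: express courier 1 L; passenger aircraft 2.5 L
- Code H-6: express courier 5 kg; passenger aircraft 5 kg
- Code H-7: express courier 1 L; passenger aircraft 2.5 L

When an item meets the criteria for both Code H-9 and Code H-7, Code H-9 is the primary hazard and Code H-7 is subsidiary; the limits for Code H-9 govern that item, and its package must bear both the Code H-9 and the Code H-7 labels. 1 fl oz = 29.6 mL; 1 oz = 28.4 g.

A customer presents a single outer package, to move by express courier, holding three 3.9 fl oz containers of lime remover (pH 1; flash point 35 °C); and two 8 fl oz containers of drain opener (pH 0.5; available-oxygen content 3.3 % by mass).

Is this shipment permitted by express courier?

Lime remover: pH 1 ≤ 1.5 → Code H-7 (Corrosive).
The drain opener has pH 0.5, which is ≤ 1.5, so it is Code H-7 (Corrosive).
Code H-7 net quantity: (three 3.9 fl oz containers = 346.32 mL) + (two 8 fl oz containers = 473.6 mL) = 819.92 mL.
819.92 mL ≤ 1 L (express courier limit, Code H-7) — within limit.

Yes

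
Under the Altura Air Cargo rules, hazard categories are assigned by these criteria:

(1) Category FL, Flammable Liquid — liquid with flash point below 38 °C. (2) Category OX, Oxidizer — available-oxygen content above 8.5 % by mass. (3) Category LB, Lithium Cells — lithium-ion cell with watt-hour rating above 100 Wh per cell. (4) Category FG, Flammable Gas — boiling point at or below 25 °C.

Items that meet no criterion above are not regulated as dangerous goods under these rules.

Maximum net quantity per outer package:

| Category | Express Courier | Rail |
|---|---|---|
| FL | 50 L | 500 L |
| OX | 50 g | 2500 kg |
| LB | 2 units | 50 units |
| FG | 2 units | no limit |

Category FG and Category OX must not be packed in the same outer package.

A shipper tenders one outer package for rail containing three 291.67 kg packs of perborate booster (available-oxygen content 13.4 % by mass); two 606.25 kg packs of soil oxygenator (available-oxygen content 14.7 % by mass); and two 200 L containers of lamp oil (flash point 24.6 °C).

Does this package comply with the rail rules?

With available-oxygen content 13.4 % by mass (> 8.5 % by mass), the perborate booster falls in Category OX.
With available-oxygen content 14.7 % by mass (> 8.5 % by mass), the soil oxygenator falls in Category OX.
Lamp oil: flash point 24.6 °C < 38 °C → Category FL (Flammable Liquid).
Total Category OX: (three 291.67 kg packs = 875.01 kg) + (two 606.25 kg packs = 1212.5 kg) = 2087.51 kg.
That is within the Category OX rail limit of 2500 kg.
Category FL quantity: two 200 L containers = 400 L.
That is within the Category FL rail limit of 500 L.
The segregation rule (Category FG with Category OX) does not apply to Category OX with Category FL.
Every hazard category is within its rail limit and no segregation rule is violated.

Yes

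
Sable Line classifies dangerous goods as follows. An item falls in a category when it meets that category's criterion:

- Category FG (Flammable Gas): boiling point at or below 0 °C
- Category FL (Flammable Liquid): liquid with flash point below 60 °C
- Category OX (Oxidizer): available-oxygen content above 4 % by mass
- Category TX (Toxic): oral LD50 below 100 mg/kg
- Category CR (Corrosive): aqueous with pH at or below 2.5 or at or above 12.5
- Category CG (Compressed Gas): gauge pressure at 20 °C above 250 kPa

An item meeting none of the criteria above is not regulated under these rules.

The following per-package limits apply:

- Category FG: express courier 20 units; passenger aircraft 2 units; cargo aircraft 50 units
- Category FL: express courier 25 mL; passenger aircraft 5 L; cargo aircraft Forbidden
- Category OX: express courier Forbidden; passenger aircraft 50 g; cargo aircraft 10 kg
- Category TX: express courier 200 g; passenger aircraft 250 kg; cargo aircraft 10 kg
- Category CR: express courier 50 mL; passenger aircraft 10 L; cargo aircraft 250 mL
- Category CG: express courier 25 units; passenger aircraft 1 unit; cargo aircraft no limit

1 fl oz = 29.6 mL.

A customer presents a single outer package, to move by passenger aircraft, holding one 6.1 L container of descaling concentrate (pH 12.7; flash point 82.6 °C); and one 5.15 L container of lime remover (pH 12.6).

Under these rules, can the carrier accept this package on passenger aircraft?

The descaling concentrate has pH 12.7, which is ≥ 12.5, so it is Category CR (Corrosive).
Lime remover: pH 12.6 ≥ 12.5 → Category CR (Corrosive).
Total Category CR: 6.1 L + 5.15 L = 11.25 L.
11.25 L exceeds the passenger aircraft limit of 10 L for Category CR.

No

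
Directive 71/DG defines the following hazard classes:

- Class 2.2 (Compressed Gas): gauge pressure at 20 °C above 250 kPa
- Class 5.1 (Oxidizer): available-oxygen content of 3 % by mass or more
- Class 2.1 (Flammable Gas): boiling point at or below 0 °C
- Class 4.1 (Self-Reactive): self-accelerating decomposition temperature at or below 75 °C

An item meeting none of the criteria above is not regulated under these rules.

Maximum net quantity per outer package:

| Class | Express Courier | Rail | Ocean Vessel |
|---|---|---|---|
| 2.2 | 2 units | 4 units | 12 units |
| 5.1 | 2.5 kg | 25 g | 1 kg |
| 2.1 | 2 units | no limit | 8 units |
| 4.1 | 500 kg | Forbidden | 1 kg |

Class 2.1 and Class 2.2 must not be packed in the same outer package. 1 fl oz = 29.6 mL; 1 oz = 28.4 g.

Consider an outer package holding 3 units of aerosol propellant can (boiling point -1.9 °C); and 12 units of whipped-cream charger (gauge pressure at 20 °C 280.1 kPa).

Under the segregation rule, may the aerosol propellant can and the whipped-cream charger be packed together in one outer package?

Aerosol propellant can: boiling point -1.9 °C ≤ 0 °C → Class 2.1 (Flammable Gas).
With gauge pressure at 20 °C 280.1 kPa (> 250 kPa), the whipped-cream charger falls in Class 2.2.
Class 2.1 and Class 2.2 may not share an outer package.

No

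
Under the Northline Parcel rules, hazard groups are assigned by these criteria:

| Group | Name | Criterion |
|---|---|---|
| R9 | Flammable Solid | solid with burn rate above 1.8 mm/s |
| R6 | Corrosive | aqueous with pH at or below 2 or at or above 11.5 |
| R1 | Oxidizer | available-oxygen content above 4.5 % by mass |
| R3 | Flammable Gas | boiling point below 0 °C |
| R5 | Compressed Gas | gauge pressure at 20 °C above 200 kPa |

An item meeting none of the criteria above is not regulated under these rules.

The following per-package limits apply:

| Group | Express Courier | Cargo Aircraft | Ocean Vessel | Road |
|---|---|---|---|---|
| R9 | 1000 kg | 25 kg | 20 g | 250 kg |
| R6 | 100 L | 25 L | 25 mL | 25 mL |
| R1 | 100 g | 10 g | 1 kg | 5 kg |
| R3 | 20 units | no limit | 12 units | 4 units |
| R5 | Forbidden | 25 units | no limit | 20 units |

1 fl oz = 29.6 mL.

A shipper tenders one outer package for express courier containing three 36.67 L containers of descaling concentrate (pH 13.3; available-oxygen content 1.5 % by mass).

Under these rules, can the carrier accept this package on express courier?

Descaling concentrate: pH 13.3 ≥ 11.5 → Group R6 (Corrosive).
Group R6 quantity: three 36.67 L containers = 110.01 L.
110.01 L > 100 L (express courier limit, Group R6) — over the limit.

No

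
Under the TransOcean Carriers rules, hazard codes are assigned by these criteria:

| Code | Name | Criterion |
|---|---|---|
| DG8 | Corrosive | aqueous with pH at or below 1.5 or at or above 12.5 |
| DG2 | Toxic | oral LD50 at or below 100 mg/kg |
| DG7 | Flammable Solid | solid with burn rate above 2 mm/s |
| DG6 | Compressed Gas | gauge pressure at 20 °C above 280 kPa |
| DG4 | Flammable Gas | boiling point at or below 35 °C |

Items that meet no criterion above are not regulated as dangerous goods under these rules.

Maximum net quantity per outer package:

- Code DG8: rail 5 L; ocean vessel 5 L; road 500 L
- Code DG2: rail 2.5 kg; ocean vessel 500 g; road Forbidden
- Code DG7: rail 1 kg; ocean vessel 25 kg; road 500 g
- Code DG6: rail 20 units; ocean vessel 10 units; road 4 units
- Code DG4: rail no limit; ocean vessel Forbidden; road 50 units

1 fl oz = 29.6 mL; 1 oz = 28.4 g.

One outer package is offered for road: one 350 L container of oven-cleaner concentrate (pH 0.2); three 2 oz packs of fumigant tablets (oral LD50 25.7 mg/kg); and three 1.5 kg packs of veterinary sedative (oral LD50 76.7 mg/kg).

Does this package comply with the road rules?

pH 0.2 meets the Code DG8 criterion (Corrosive), so the oven-cleaner concentrate is Code DG8.
The fumigant tablets have oral LD50 25.7 mg/kg, which is ≤ 100 mg/kg, so they are Code DG2 (Toxic).
The veterinary sedative has oral LD50 76.7 mg/kg, which is ≤ 100 mg/kg, so it is Code DG2 (Toxic).
Code DG8 quantity: 350 L.
That is within the Code DG8 road limit of 500 L.
Total Code DG2: (three 2 oz packs = 170.4 g) + (three 1.5 kg packs = 4.5 kg) = 4670.4 g.
By road, Code DG2 is Forbidden regardless of quantity.

No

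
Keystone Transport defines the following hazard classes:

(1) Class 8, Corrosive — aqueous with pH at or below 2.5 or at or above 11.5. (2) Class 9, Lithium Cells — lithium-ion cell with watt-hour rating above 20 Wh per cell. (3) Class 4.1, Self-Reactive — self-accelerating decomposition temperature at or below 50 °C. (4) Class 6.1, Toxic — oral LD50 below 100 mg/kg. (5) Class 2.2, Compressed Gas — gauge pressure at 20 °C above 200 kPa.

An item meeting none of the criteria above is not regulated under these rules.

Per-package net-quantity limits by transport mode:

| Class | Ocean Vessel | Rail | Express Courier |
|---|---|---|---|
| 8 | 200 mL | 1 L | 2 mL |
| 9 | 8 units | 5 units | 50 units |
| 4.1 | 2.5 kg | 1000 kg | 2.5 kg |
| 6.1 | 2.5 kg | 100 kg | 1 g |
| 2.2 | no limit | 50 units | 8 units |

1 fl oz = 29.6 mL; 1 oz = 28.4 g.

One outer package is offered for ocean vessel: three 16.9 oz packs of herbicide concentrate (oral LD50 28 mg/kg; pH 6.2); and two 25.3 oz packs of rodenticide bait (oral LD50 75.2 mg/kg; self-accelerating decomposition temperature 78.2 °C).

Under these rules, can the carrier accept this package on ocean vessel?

The herbicide concentrate has oral LD50 28 mg/kg, which is < 100 mg/kg, so it is Class 6.1 (Toxic).
Oral LD50 75.2 mg/kg meets the Class 6.1 criterion (Toxic), so the rodenticide bait is Class 6.1.
Total Class 6.1: (three 16.9 oz packs = 1439.88 g) + (two 25.3 oz packs = 1437.04 g) = 2876.92 g.
2876.92 g > 2.5 kg (ocean vessel limit, Class 6.1) — over the limit.

No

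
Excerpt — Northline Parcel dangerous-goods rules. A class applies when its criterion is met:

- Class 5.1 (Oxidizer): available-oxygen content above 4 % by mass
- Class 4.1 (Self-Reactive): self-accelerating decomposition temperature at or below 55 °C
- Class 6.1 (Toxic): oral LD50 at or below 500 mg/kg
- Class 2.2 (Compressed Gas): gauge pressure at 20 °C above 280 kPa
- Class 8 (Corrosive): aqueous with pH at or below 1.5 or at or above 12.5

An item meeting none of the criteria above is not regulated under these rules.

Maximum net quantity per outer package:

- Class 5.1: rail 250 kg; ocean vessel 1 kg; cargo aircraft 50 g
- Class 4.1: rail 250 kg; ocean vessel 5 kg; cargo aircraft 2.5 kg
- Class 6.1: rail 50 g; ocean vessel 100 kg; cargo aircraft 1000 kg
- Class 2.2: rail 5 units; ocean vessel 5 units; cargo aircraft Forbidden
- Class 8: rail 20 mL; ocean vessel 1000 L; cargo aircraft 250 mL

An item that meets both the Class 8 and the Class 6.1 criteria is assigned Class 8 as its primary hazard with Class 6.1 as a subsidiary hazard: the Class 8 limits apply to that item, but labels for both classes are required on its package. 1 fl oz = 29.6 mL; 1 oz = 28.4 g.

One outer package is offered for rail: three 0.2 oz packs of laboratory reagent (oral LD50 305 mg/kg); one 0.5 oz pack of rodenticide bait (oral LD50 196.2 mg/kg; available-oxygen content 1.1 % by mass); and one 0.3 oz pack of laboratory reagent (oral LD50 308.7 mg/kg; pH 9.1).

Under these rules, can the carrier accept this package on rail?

With oral LD50 305 mg/kg (≤ 500 mg/kg), the laboratory reagent falls in Class 6.1.
With oral LD50 196.2 mg/kg (≤ 500 mg/kg), the rodenticide bait falls in Class 6.1.
With oral LD50 308.7 mg/kg (≤ 500 mg/kg), the laboratory reagent falls in Class 6.1.
Total Class 6.1: (three 0.2 oz packs = 17.04 g) + (one 0.5 oz pack = 14.2 g) + (one 0.3 oz pack = 8.52 g) = 39.76 g.
That is within the Class 6.1 rail limit of 50 g.

Yes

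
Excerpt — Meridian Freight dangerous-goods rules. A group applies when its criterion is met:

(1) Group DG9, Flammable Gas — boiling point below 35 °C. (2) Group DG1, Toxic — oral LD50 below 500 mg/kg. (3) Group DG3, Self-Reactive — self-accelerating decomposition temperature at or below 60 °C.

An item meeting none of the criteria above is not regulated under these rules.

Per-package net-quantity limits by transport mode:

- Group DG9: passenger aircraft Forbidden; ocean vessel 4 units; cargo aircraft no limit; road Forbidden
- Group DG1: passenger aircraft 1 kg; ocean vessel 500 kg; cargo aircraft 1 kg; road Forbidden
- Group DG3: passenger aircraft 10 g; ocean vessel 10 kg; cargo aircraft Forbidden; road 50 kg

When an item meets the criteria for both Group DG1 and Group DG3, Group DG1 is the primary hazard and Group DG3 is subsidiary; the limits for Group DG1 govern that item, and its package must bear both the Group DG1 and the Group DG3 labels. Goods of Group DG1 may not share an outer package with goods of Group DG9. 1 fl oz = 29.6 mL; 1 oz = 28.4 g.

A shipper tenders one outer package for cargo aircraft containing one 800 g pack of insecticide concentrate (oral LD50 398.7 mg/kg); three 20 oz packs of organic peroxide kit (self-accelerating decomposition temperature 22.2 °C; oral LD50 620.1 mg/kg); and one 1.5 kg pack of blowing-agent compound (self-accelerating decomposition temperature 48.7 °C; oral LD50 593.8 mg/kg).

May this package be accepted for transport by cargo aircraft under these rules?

Oral LD50 398.7 mg/kg meets the Group DG1 criterion (Toxic), so the insecticide concentrate is Group DG1.
Organic peroxide kit: self-accelerating decomposition temperature 22.2 °C ≤ 60 °C → Group DG3 (Self-Reactive).
Self-accelerating decomposition temperature 48.7 °C meets the Group DG3 criterion (Self-Reactive), so the blowing-agent compound is Group DG3.
Total Group DG3: (three 20 oz packs = 1.704 kg) + 1.5 kg = 3.204 kg.
By cargo aircraft, Group DG3 is Forbidden regardless of quantity.
Group DG1 quantity: 800 g.
That is within the Group DG1 cargo aircraft limit of 1 kg.
The segregation rule (Group DG1 with Group DG9) does not apply to Group DG3 with Group DG1.

No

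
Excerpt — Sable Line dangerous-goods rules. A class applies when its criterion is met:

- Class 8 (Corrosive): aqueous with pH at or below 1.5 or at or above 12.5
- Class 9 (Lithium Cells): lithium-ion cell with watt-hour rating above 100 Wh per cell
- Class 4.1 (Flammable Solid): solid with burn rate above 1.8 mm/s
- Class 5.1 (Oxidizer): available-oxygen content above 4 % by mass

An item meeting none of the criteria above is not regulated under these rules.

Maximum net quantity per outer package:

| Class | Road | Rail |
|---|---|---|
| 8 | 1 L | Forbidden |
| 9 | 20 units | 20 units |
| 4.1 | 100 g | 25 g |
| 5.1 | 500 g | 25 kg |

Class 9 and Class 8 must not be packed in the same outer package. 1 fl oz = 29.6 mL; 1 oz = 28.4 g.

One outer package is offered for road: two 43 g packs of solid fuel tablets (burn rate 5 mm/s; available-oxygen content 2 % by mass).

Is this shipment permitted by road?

Yes

The solid fuel tablets have burn rate 5 mm/s, which is > 1.8 mm/s, so they are Class 4.1 (Flammable Solid).
Class 4.1 quantity: two 43 g packs = 86 g.
86 g is within the road limit of 100 g for Class 4.1.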